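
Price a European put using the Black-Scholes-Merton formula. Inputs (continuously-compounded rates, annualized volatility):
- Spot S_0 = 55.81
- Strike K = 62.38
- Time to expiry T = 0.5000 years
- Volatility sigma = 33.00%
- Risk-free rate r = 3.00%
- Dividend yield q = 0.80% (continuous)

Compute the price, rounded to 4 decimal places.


Answer: Price = 8.8590

Derivation:
d1 = (ln(S/K) + (r - q + 0.5*sigma^2) * T) / (sigma * sqrt(T)) = -0.31312679
d2 = d1 - sigma * sqrt(T) = -0.54647203
exp(-rT) = 0.98511194; exp(-qT) = 0.99600799
P = K * exp(-rT) * N(-d2) - S_0 * exp(-qT) * N(-d1)
N(-d1) = 0.62290783; N(-d2) = 0.70762925
P = 62.3800 * 0.98511194 * 0.70762925 - 55.8100 * 0.99600799 * 0.62290783 = 8.8590


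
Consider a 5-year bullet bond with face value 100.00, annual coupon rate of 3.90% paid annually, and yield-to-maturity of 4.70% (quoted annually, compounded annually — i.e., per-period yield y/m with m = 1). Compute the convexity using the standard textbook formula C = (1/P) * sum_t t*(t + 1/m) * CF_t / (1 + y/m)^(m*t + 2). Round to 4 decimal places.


Answer: Convexity = 24.6891

Derivation:
Coupon per period c = face * coupon_rate / m = 3.900000
Periods per year m = 1; per-period yield y/m = 0.047000
Number of cashflows N = 5
Cashflows (t years, CF_t, discount factor 1/(1+y/m)^(m*t), PV):
  t = 1.0000: CF_t = 3.900000, DF = 0.955110, PV = 3.724928
  t = 2.0000: CF_t = 3.900000, DF = 0.912235, PV = 3.557716
  t = 3.0000: CF_t = 3.900000, DF = 0.871284, PV = 3.398009
  t = 4.0000: CF_t = 3.900000, DF = 0.832172, PV = 3.245472
  t = 5.0000: CF_t = 103.900000, DF = 0.794816, PV = 82.581381
Price P = sum_t PV_t = 96.507506
Convexity numerator sum_t t*(t + 1/m) * CF_t / (1+y/m)^(m*t + 2):
  t = 1.0000: term = 6.796019
  t = 2.0000: term = 19.472833
  t = 3.0000: term = 37.197388
  t = 4.0000: term = 59.212652
  t = 5.0000: term = 2260.008281
Convexity = (1/P) * sum = 2382.687172 / 96.507506 = 24.689138


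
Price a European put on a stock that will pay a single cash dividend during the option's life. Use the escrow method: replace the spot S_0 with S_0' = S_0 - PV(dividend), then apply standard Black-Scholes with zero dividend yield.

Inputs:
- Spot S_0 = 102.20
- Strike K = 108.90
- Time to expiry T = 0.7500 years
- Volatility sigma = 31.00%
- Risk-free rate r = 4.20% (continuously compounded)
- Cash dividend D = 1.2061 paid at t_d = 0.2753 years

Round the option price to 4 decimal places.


Answer: Price = 13.4297

Derivation:
PV(D) = D * exp(-r * t_d) = 1.2061 * 0.98850399 = 1.19223466
S_0' = S_0 - PV(D) = 102.2000 - 1.19223466 = 101.00776534
d1 = (ln(S_0'/K) + (r + sigma^2/2)*T) / (sigma*sqrt(T)) = -0.02866314
d2 = d1 - sigma*sqrt(T) = -0.29713101
exp(-rT) = 0.96899096
N(-d1) = 0.51143337; N(-d2) = 0.61681676
P = K * exp(-rT) * N(-d2) - S_0' * N(-d1) = 108.9000 * 0.96899096 * 0.61681676 - 101.00776534 * 0.51143337 = 13.4297


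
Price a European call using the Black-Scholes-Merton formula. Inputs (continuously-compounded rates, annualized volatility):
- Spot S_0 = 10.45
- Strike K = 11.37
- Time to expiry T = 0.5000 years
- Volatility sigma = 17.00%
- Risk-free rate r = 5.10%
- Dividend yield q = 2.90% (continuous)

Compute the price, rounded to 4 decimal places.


d1 = (ln(S/K) + (r - q + 0.5*sigma^2) * T) / (sigma * sqrt(T)) = -0.55030651
d2 = d1 - sigma * sqrt(T) = -0.67051467
exp(-rT) = 0.97482238; exp(-qT) = 0.98560462
C = S_0 * exp(-qT) * N(d1) - K * exp(-rT) * N(d2)
N(d1) = 0.29105458; N(d2) = 0.25126488
C = 10.4500 * 0.98560462 * 0.29105458 - 11.3700 * 0.97482238 * 0.25126488 = 0.2128

Answer: Price = 0.2128


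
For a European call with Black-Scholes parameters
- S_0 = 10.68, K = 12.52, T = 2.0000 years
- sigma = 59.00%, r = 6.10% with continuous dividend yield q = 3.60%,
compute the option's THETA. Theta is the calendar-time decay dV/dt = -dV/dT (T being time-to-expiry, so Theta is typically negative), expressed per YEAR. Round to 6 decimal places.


Answer: Theta = -0.771847

Derivation:
d1 = 0.2866125119; d2 = -0.5477734899
phi(d1) = 0.3828883299; exp(-qT) = 0.9305308958; exp(-rT) = 0.8851483685
Theta = -S*exp(-qT)*phi(d1)*sigma/(2*sqrt(T)) - r*K*exp(-rT)*N(d2) + q*S*exp(-qT)*N(d1)
N(d1) = 0.6127954834; N(d2) = 0.2919237218; sqrt(T) = 1.4142135624
Term 1 = -10.6800 * 0.9305308958 * 0.3828883299 * 0.5900 / (2 * 1.4142135624) = -0.7937453567
Term 2 = -0.0610 * 12.5200 * 0.8851483685 * 0.2919237218 = -0.1973420450
Term 3 = 0.0360 * 10.6800 * 0.9305308958 * 0.6127954834 = 0.2192401580
Theta = -0.7937453567 + (-0.1973420450) + (0.2192401580) = -0.771847


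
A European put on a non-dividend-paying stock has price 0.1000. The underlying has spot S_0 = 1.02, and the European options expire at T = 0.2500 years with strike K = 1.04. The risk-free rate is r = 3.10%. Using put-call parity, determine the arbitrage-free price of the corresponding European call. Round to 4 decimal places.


Put-call parity: C - P = S_0 * exp(-qT) - K * exp(-rT).
S_0 * exp(-qT) = 1.0200 * 1.00000000 = 1.02000000
K * exp(-rT) = 1.0400 * 0.99227995 = 1.03197115
C = P + S*exp(-qT) - K*exp(-rT)
C = 0.1000 + 1.02000000 - 1.03197115 = 0.0880

Answer: Call price = 0.0880


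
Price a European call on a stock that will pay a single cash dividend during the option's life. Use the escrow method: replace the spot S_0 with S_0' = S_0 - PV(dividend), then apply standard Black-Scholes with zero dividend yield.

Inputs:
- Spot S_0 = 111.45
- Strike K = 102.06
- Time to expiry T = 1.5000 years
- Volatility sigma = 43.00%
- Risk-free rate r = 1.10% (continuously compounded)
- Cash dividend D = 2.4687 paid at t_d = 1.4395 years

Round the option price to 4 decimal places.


PV(D) = D * exp(-r * t_d) = 2.4687 * 0.98429021 = 2.42991723
S_0' = S_0 - PV(D) = 111.4500 - 2.42991723 = 109.02008277
d1 = (ln(S_0'/K) + (r + sigma^2/2)*T) / (sigma*sqrt(T)) = 0.41991894
d2 = d1 - sigma*sqrt(T) = -0.10672135
exp(-rT) = 0.98363538
N(d1) = 0.66272767; N(d2) = 0.45750502
C = S_0' * N(d1) - K * exp(-rT) * N(d2) = 109.02008277 * 0.66272767 - 102.0600 * 0.98363538 * 0.45750502 = 26.3218

Answer: Price = 26.3218


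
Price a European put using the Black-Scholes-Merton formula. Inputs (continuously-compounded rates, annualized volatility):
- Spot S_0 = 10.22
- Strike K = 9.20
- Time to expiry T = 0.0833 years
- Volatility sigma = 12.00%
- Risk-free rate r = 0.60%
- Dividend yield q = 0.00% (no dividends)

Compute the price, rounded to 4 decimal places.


d1 = (ln(S/K) + (r - q + 0.5*sigma^2) * T) / (sigma * sqrt(T)) = 3.06757501
d2 = d1 - sigma * sqrt(T) = 3.03294093
exp(-rT) = 0.99950032; exp(-qT) = 1.00000000
P = K * exp(-rT) * N(-d2) - S_0 * exp(-qT) * N(-d1)
N(-d1) = 0.00107902; N(-d2) = 0.00121092
P = 9.2000 * 0.99950032 * 0.00121092 - 10.2200 * 1.00000000 * 0.00107902 = 0.0001

Answer: Price = 0.0001


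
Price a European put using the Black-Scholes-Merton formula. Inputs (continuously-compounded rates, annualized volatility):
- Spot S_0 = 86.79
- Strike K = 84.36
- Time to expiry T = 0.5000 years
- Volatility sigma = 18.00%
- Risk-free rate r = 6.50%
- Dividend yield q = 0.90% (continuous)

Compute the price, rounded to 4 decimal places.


Answer: Price = 2.3062

Derivation:
d1 = (ln(S/K) + (r - q + 0.5*sigma^2) * T) / (sigma * sqrt(T)) = 0.50674456
d2 = d1 - sigma * sqrt(T) = 0.37946533
exp(-rT) = 0.96802245; exp(-qT) = 0.99551011
P = K * exp(-rT) * N(-d2) - S_0 * exp(-qT) * N(-d1)
N(-d1) = 0.30616703; N(-d2) = 0.35217117
P = 84.3600 * 0.96802245 * 0.35217117 - 86.7900 * 0.99551011 * 0.30616703 = 2.3062


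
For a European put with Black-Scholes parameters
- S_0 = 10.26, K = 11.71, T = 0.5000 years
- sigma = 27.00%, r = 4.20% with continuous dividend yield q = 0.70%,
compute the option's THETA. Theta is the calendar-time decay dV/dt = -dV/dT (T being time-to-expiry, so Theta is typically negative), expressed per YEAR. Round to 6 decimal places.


Answer: Theta = -0.370532

Derivation:
d1 = -0.5052688486; d2 = -0.6961876795
phi(d1) = 0.3511341840; exp(-qT) = 0.9965061179; exp(-rT) = 0.9792189646
Theta = -S*exp(-qT)*phi(d1)*sigma/(2*sqrt(T)) + r*K*exp(-rT)*N(-d2) - q*S*exp(-qT)*N(-d1)
N(-d1) = 0.6933149903; N(-d2) = 0.7568443488; sqrt(T) = 0.7071067812
Term 1 = -10.2600 * 0.9965061179 * 0.3511341840 * 0.2700 / (2 * 0.7071067812) = -0.6854080611
Term 2 = 0.0420 * 11.7100 * 0.9792189646 * 0.7568443488 = 0.3644958381
Term 3 = -0.0070 * 10.2600 * 0.9965061179 * 0.6933149903 = -0.0496199086
Theta = -0.6854080611 + (0.3644958381) + (-0.0496199086) = -0.370532


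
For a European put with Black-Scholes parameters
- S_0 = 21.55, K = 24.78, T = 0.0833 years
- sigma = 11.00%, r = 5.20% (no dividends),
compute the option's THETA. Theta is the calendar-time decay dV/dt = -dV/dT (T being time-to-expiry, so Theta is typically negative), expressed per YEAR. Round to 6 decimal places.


Answer: Theta = 1.282780

Derivation:
d1 = -4.2467513787; d2 = -4.2784992920
phi(d1) = 0.0000483818; exp(-qT) = 1.0000000000; exp(-rT) = 0.9956777678
Theta = -S*exp(-qT)*phi(d1)*sigma/(2*sqrt(T)) + r*K*exp(-rT)*N(-d2) - q*S*exp(-qT)*N(-d1)
N(-d1) = 0.9999891554; N(-d2) = 0.9999905921; sqrt(T) = 0.2886173938
Term 1 = -21.5500 * 1.0000000000 * 0.0000483818 * 0.1100 / (2 * 0.2886173938) = -0.0001986870
Term 2 = 0.0520 * 24.7800 * 0.9956777678 * 0.9999905921 = 1.2829784742
Term 3 = 0 (no dividend yield, q = 0)
Theta = -0.0001986870 + (1.2829784742) + (0.0000000000) = 1.282780


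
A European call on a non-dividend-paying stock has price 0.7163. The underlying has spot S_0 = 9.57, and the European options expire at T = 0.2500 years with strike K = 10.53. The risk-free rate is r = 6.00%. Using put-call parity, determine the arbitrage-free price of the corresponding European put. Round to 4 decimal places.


Put-call parity: C - P = S_0 * exp(-qT) - K * exp(-rT).
S_0 * exp(-qT) = 9.5700 * 1.00000000 = 9.57000000
K * exp(-rT) = 10.5300 * 0.98511194 = 10.37322872
P = C - S*exp(-qT) + K*exp(-rT)
P = 0.7163 - 9.57000000 + 10.37322872 = 1.5195

Answer: Put price = 1.5195


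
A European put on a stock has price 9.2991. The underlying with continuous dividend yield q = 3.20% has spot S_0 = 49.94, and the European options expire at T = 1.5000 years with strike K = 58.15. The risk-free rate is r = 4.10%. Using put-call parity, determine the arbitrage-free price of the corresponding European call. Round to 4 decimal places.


Put-call parity: C - P = S_0 * exp(-qT) - K * exp(-rT).
S_0 * exp(-qT) = 49.9400 * 0.95313379 = 47.59950133
K * exp(-rT) = 58.1500 * 0.94035295 = 54.68152379
C = P + S*exp(-qT) - K*exp(-rT)
C = 9.2991 + 47.59950133 - 54.68152379 = 2.2171

Answer: Call price = 2.2171


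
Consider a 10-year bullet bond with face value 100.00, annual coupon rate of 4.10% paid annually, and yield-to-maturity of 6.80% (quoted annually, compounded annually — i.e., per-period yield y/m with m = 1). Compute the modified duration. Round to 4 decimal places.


Answer: Modified duration = 7.6674

Derivation:
Coupon per period c = face * coupon_rate / m = 4.100000
Periods per year m = 1; per-period yield y/m = 0.068000
Number of cashflows N = 10
Cashflows (t years, CF_t, discount factor 1/(1+y/m)^(m*t), PV):
  t = 1.0000: CF_t = 4.100000, DF = 0.936330, PV = 3.838951
  t = 2.0000: CF_t = 4.100000, DF = 0.876713, PV = 3.594524
  t = 3.0000: CF_t = 4.100000, DF = 0.820892, PV = 3.365659
  t = 4.0000: CF_t = 4.100000, DF = 0.768626, PV = 3.151366
  t = 5.0000: CF_t = 4.100000, DF = 0.719687, PV = 2.950717
  t = 6.0000: CF_t = 4.100000, DF = 0.673864, PV = 2.762844
  t = 7.0000: CF_t = 4.100000, DF = 0.630959, PV = 2.586932
  t = 8.0000: CF_t = 4.100000, DF = 0.590786, PV = 2.422221
  t = 9.0000: CF_t = 4.100000, DF = 0.553170, PV = 2.267998
  t = 10.0000: CF_t = 104.100000, DF = 0.517950, PV = 53.918550
Price P = sum_t PV_t = 80.859762
First compute Macaulay numerator sum_t t * PV_t:
  t * PV_t at t = 1.0000: 3.838951
  t * PV_t at t = 2.0000: 7.189047
  t * PV_t at t = 3.0000: 10.096977
  t * PV_t at t = 4.0000: 12.605464
  t * PV_t at t = 5.0000: 14.753586
  t * PV_t at t = 6.0000: 16.577063
  t * PV_t at t = 7.0000: 18.108527
  t * PV_t at t = 8.0000: 19.377771
  t * PV_t at t = 9.0000: 20.411978
  t * PV_t at t = 10.0000: 539.185498
Macaulay duration D = 662.144863 / 80.859762 = 8.188805
Modified duration = D / (1 + y/m) = 8.188805 / (1 + 0.068000) = 7.667421


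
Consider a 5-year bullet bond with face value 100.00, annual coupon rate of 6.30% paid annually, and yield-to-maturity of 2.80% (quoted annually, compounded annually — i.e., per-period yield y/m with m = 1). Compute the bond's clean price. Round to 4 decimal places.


Answer: Price = 116.1209

Derivation:
Coupon per period c = face * coupon_rate / m = 6.300000
Periods per year m = 1; per-period yield y/m = 0.028000
Number of cashflows N = 5
Cashflows (t years, CF_t, discount factor 1/(1+y/m)^(m*t), PV):
  t = 1.0000: CF_t = 6.300000, DF = 0.972763, PV = 6.128405
  t = 2.0000: CF_t = 6.300000, DF = 0.946267, PV = 5.961483
  t = 3.0000: CF_t = 6.300000, DF = 0.920493, PV = 5.799108
  t = 4.0000: CF_t = 6.300000, DF = 0.895422, PV = 5.641156
  t = 5.0000: CF_t = 106.300000, DF = 0.871033, PV = 92.590769
Price P = sum_t PV_t = 116.120921


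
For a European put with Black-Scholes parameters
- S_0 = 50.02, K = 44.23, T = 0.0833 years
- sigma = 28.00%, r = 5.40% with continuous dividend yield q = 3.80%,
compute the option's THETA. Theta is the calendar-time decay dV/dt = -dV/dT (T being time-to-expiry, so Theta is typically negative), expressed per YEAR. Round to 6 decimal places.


Answer: Theta = -2.722013

Derivation:
d1 = 1.5791765984; d2 = 1.4983637282
phi(d1) = 0.1146538262; exp(-qT) = 0.9968396046; exp(-rT) = 0.9955119017
Theta = -S*exp(-qT)*phi(d1)*sigma/(2*sqrt(T)) + r*K*exp(-rT)*N(-d2) - q*S*exp(-qT)*N(-d1)
N(-d1) = 0.0571477780; N(-d2) = 0.0670193875; sqrt(T) = 0.2886173938
Term 1 = -50.0200 * 0.9968396046 * 0.1146538262 * 0.2800 / (2 * 0.2886173938) = -2.7730842172
Term 2 = 0.0540 * 44.2300 * 0.9955119017 * 0.0670193875 = 0.1593520336
Term 3 = -0.0380 * 50.0200 * 0.9968396046 * 0.0571477780 = -0.1082809151
Theta = -2.7730842172 + (0.1593520336) + (-0.1082809151) = -2.722013


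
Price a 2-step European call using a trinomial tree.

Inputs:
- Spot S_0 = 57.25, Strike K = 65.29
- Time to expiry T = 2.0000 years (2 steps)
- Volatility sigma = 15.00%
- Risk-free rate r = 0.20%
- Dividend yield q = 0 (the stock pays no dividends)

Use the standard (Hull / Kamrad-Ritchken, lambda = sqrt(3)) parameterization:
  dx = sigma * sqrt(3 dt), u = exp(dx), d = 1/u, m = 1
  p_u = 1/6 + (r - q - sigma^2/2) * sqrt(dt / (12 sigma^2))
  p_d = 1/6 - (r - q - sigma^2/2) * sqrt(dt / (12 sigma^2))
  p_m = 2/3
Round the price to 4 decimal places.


Answer: Price = V(0,0) = 2.4519

Derivation:
dt = T/N = 1.000000; dx = sigma*sqrt(3*dt) = 0.259808
u = exp(dx) = 1.296681; d = 1/u = 0.771200
p_u = 0.148865, p_m = 0.666667, p_d = 0.184468
Discount per step: exp(-r*dt) = 0.998002
Stock lattice S(k, j) with j the centered position index:
  k=0: S(0,+0) = 57.2500
  k=1: S(1,-1) = 44.1512; S(1,+0) = 57.2500; S(1,+1) = 74.2350
  k=2: S(2,-2) = 34.0494; S(2,-1) = 44.1512; S(2,+0) = 57.2500; S(2,+1) = 74.2350; S(2,+2) = 96.2590
Terminal payoffs V(N, j) = max(S_T - K, 0):
  V(2,-2) = 0.000000; V(2,-1) = 0.000000; V(2,+0) = 0.000000; V(2,+1) = 8.944965; V(2,+2) = 30.969039
Backward induction: V(k, j) = exp(-r*dt) * [p_u * V(k+1, j+1) + p_m * V(k+1, j) + p_d * V(k+1, j-1)]
  V(1,-1) = exp(-r*dt) * [p_u*0.000000 + p_m*0.000000 + p_d*0.000000] = 0.000000
  V(1,+0) = exp(-r*dt) * [p_u*8.944965 + p_m*0.000000 + p_d*0.000000] = 1.328932
  V(1,+1) = exp(-r*dt) * [p_u*30.969039 + p_m*8.944965 + p_d*0.000000] = 10.552391
  V(0,+0) = exp(-r*dt) * [p_u*10.552391 + p_m*1.328932 + p_d*0.000000] = 2.451928


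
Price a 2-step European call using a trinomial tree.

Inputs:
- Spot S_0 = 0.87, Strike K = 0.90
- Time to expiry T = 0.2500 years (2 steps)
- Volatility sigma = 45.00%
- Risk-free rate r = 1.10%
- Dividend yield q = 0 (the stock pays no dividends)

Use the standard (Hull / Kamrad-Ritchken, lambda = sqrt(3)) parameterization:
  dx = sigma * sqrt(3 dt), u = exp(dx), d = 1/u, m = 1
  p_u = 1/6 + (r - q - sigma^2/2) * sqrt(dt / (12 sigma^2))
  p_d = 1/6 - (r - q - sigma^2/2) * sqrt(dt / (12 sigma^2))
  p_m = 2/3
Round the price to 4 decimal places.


Answer: Price = V(0,0) = 0.0608

Derivation:
dt = T/N = 0.125000; dx = sigma*sqrt(3*dt) = 0.275568
u = exp(dx) = 1.317278; d = 1/u = 0.759141
p_u = 0.146198, p_m = 0.666667, p_d = 0.187136
Discount per step: exp(-r*dt) = 0.998626
Stock lattice S(k, j) with j the centered position index:
  k=0: S(0,+0) = 0.8700
  k=1: S(1,-1) = 0.6605; S(1,+0) = 0.8700; S(1,+1) = 1.1460
  k=2: S(2,-2) = 0.5014; S(2,-1) = 0.6605; S(2,+0) = 0.8700; S(2,+1) = 1.1460; S(2,+2) = 1.5096
Terminal payoffs V(N, j) = max(S_T - K, 0):
  V(2,-2) = 0.000000; V(2,-1) = 0.000000; V(2,+0) = 0.000000; V(2,+1) = 0.246032; V(2,+2) = 0.609643
Backward induction: V(k, j) = exp(-r*dt) * [p_u * V(k+1, j+1) + p_m * V(k+1, j) + p_d * V(k+1, j-1)]
  V(1,-1) = exp(-r*dt) * [p_u*0.000000 + p_m*0.000000 + p_d*0.000000] = 0.000000
  V(1,+0) = exp(-r*dt) * [p_u*0.246032 + p_m*0.000000 + p_d*0.000000] = 0.035920
  V(1,+1) = exp(-r*dt) * [p_u*0.609643 + p_m*0.246032 + p_d*0.000000] = 0.252802
  V(0,+0) = exp(-r*dt) * [p_u*0.252802 + p_m*0.035920 + p_d*0.000000] = 0.060822


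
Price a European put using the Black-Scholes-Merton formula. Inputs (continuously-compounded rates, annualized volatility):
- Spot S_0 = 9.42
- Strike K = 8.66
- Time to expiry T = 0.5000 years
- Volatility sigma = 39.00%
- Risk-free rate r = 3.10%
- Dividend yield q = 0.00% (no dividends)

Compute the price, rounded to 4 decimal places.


d1 = (ln(S/K) + (r - q + 0.5*sigma^2) * T) / (sigma * sqrt(T)) = 0.49912806
d2 = d1 - sigma * sqrt(T) = 0.22335642
exp(-rT) = 0.98461951; exp(-qT) = 1.00000000
P = K * exp(-rT) * N(-d2) - S_0 * exp(-qT) * N(-d1)
N(-d1) = 0.30884459; N(-d2) = 0.41162906
P = 8.6600 * 0.98461951 * 0.41162906 - 9.4200 * 1.00000000 * 0.30884459 = 0.6006

Answer: Price = 0.6006


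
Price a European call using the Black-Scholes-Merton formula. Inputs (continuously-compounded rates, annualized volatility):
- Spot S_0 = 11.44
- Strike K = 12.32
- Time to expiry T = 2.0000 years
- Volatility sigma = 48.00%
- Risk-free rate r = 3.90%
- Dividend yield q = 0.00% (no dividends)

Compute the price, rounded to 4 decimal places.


Answer: Price = 3.0560

Derivation:
d1 = (ln(S/K) + (r - q + 0.5*sigma^2) * T) / (sigma * sqrt(T)) = 0.34514475
d2 = d1 - sigma * sqrt(T) = -0.33367776
exp(-rT) = 0.92496443; exp(-qT) = 1.00000000
C = S_0 * exp(-qT) * N(d1) - K * exp(-rT) * N(d2)
N(d1) = 0.63500723; N(d2) = 0.36931137
C = 11.4400 * 1.00000000 * 0.63500723 - 12.3200 * 0.92496443 * 0.36931137 = 3.0560


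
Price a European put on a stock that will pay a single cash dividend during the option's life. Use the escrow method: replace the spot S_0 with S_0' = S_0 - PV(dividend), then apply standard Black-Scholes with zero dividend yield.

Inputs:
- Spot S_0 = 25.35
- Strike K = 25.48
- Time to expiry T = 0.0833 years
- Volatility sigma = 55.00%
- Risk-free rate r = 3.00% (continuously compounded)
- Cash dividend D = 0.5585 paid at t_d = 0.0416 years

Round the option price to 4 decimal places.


Answer: Price = 1.9196

Derivation:
PV(D) = D * exp(-r * t_d) = 0.5585 * 0.99875278 = 0.55780343
S_0' = S_0 - PV(D) = 25.3500 - 0.55780343 = 24.79219657
d1 = (ln(S_0'/K) + (r + sigma^2/2)*T) / (sigma*sqrt(T)) = -0.07727598
d2 = d1 - sigma*sqrt(T) = -0.23601555
exp(-rT) = 0.99750412
N(-d1) = 0.53079800; N(-d2) = 0.59328970
P = K * exp(-rT) * N(-d2) - S_0' * N(-d1) = 25.4800 * 0.99750412 * 0.59328970 - 24.79219657 * 0.53079800 = 1.9196


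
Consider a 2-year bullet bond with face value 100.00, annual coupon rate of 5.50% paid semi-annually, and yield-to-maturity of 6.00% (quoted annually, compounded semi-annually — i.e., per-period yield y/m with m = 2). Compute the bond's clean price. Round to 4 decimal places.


Answer: Price = 99.0707

Derivation:
Coupon per period c = face * coupon_rate / m = 2.750000
Periods per year m = 2; per-period yield y/m = 0.030000
Number of cashflows N = 4
Cashflows (t years, CF_t, discount factor 1/(1+y/m)^(m*t), PV):
  t = 0.5000: CF_t = 2.750000, DF = 0.970874, PV = 2.669903
  t = 1.0000: CF_t = 2.750000, DF = 0.942596, PV = 2.592139
  t = 1.5000: CF_t = 2.750000, DF = 0.915142, PV = 2.516640
  t = 2.0000: CF_t = 102.750000, DF = 0.888487, PV = 91.292044
Price P = sum_t PV_t = 99.070725


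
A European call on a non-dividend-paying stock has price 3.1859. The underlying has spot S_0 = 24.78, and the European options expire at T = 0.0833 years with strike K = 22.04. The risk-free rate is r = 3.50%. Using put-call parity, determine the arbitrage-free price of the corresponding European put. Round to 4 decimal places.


Put-call parity: C - P = S_0 * exp(-qT) - K * exp(-rT).
S_0 * exp(-qT) = 24.7800 * 1.00000000 = 24.78000000
K * exp(-rT) = 22.0400 * 0.99708875 = 21.97583596
P = C - S*exp(-qT) + K*exp(-rT)
P = 3.1859 - 24.78000000 + 21.97583596 = 0.3817

Answer: Put price = 0.3817


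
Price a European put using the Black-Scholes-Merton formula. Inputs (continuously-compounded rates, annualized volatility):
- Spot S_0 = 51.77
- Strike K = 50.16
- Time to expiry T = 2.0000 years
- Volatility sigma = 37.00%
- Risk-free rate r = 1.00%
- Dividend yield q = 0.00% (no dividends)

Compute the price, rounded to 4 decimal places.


d1 = (ln(S/K) + (r - q + 0.5*sigma^2) * T) / (sigma * sqrt(T)) = 0.36022874
d2 = d1 - sigma * sqrt(T) = -0.16303028
exp(-rT) = 0.98019867; exp(-qT) = 1.00000000
P = K * exp(-rT) * N(-d2) - S_0 * exp(-qT) * N(-d1)
N(-d1) = 0.35933804; N(-d2) = 0.56475270
P = 50.1600 * 0.98019867 * 0.56475270 - 51.7700 * 1.00000000 * 0.35933804 = 9.1641

Answer: Price = 9.1641


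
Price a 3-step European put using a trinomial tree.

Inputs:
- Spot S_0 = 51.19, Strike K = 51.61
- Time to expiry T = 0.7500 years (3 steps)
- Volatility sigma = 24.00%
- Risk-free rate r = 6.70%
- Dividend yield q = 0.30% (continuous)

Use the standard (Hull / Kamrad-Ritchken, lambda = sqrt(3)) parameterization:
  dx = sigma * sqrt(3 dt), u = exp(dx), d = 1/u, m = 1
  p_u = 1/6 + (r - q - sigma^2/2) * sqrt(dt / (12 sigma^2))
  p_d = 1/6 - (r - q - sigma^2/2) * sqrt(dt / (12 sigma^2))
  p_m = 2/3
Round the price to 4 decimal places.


dt = T/N = 0.250000; dx = sigma*sqrt(3*dt) = 0.207846
u = exp(dx) = 1.231024; d = 1/u = 0.812332
p_u = 0.187836, p_m = 0.666667, p_d = 0.145497
Discount per step: exp(-r*dt) = 0.983390
Stock lattice S(k, j) with j the centered position index:
  k=0: S(0,+0) = 51.1900
  k=1: S(1,-1) = 41.5833; S(1,+0) = 51.1900; S(1,+1) = 63.0161
  k=2: S(2,-2) = 33.7794; S(2,-1) = 41.5833; S(2,+0) = 51.1900; S(2,+1) = 63.0161; S(2,+2) = 77.5743
  k=3: S(3,-3) = 27.4401; S(3,-2) = 33.7794; S(3,-1) = 41.5833; S(3,+0) = 51.1900; S(3,+1) = 63.0161; S(3,+2) = 77.5743; S(3,+3) = 95.4958
Terminal payoffs V(N, j) = max(K - S_T, 0):
  V(3,-3) = 24.169887; V(3,-2) = 17.830571; V(3,-1) = 10.026722; V(3,+0) = 0.420000; V(3,+1) = 0.000000; V(3,+2) = 0.000000; V(3,+3) = 0.000000
Backward induction: V(k, j) = exp(-r*dt) * [p_u * V(k+1, j+1) + p_m * V(k+1, j) + p_d * V(k+1, j-1)]
  V(2,-2) = exp(-r*dt) * [p_u*10.026722 + p_m*17.830571 + p_d*24.169887] = 16.999931
  V(2,-1) = exp(-r*dt) * [p_u*0.420000 + p_m*10.026722 + p_d*17.830571] = 9.202235
  V(2,+0) = exp(-r*dt) * [p_u*0.000000 + p_m*0.420000 + p_d*10.026722] = 1.709976
  V(2,+1) = exp(-r*dt) * [p_u*0.000000 + p_m*0.000000 + p_d*0.420000] = 0.060094
  V(2,+2) = exp(-r*dt) * [p_u*0.000000 + p_m*0.000000 + p_d*0.000000] = 0.000000
  V(1,-1) = exp(-r*dt) * [p_u*1.709976 + p_m*9.202235 + p_d*16.999931] = 8.781137
  V(1,+0) = exp(-r*dt) * [p_u*0.060094 + p_m*1.709976 + p_d*9.202235] = 2.448808
  V(1,+1) = exp(-r*dt) * [p_u*0.000000 + p_m*0.060094 + p_d*1.709976] = 0.284061
  V(0,+0) = exp(-r*dt) * [p_u*0.284061 + p_m*2.448808 + p_d*8.781137] = 2.914300

Answer: Price = V(0,0) = 2.9143


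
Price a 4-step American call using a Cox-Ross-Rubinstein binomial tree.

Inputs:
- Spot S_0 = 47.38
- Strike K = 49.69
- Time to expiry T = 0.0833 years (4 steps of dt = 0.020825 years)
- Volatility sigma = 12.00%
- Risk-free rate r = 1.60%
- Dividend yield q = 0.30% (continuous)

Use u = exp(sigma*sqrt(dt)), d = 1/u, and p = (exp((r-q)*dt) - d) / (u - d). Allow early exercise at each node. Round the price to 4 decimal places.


dt = T/N = 0.020825
u = exp(sigma*sqrt(dt)) = 1.017468; d = 1/u = 0.982832
p = (exp((r-q)*dt) - d) / (u - d) = 0.503488
Discount per step: exp(-r*dt) = 0.999667
Stock lattice S(k, i) with i counting down-moves:
  k=0: S(0,0) = 47.3800
  k=1: S(1,0) = 48.2076; S(1,1) = 46.5666
  k=2: S(2,0) = 49.0497; S(2,1) = 47.3800; S(2,2) = 45.7671
  k=3: S(3,0) = 49.9065; S(3,1) = 48.2076; S(3,2) = 46.5666; S(3,3) = 44.9814
  k=4: S(4,0) = 50.7783; S(4,1) = 49.0497; S(4,2) = 47.3800; S(4,3) = 45.7671; S(4,4) = 44.2092
Terminal payoffs V(N, i) = max(S_T - K, 0):
  V(4,0) = 1.088263; V(4,1) = 0.000000; V(4,2) = 0.000000; V(4,3) = 0.000000; V(4,4) = 0.000000
Backward induction: V(k, i) = exp(-r*dt) * [p * V(k+1, i) + (1-p) * V(k+1, i+1)]; then take max(V_cont, immediate exercise) for American.
  V(3,0) = exp(-r*dt) * [p*1.088263 + (1-p)*0.000000] = 0.547745; exercise = 0.216504; V(3,0) = max -> 0.547745
  V(3,1) = exp(-r*dt) * [p*0.000000 + (1-p)*0.000000] = 0.000000; exercise = 0.000000; V(3,1) = max -> 0.000000
  V(3,2) = exp(-r*dt) * [p*0.000000 + (1-p)*0.000000] = 0.000000; exercise = 0.000000; V(3,2) = max -> 0.000000
  V(3,3) = exp(-r*dt) * [p*0.000000 + (1-p)*0.000000] = 0.000000; exercise = 0.000000; V(3,3) = max -> 0.000000
  V(2,0) = exp(-r*dt) * [p*0.547745 + (1-p)*0.000000] = 0.275691; exercise = 0.000000; V(2,0) = max -> 0.275691
  V(2,1) = exp(-r*dt) * [p*0.000000 + (1-p)*0.000000] = 0.000000; exercise = 0.000000; V(2,1) = max -> 0.000000
  V(2,2) = exp(-r*dt) * [p*0.000000 + (1-p)*0.000000] = 0.000000; exercise = 0.000000; V(2,2) = max -> 0.000000
  V(1,0) = exp(-r*dt) * [p*0.275691 + (1-p)*0.000000] = 0.138761; exercise = 0.000000; V(1,0) = max -> 0.138761
  V(1,1) = exp(-r*dt) * [p*0.000000 + (1-p)*0.000000] = 0.000000; exercise = 0.000000; V(1,1) = max -> 0.000000
  V(0,0) = exp(-r*dt) * [p*0.138761 + (1-p)*0.000000] = 0.069841; exercise = 0.000000; V(0,0) = max -> 0.069841

Answer: Price = V(0,0) = 0.0698


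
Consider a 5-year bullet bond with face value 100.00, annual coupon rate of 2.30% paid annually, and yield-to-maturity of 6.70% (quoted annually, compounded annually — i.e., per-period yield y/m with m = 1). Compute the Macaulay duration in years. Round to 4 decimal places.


Answer: Macaulay duration = 4.7526 years

Derivation:
Coupon per period c = face * coupon_rate / m = 2.300000
Periods per year m = 1; per-period yield y/m = 0.067000
Number of cashflows N = 5
Cashflows (t years, CF_t, discount factor 1/(1+y/m)^(m*t), PV):
  t = 1.0000: CF_t = 2.300000, DF = 0.937207, PV = 2.155576
  t = 2.0000: CF_t = 2.300000, DF = 0.878357, PV = 2.020222
  t = 3.0000: CF_t = 2.300000, DF = 0.823203, PV = 1.893366
  t = 4.0000: CF_t = 2.300000, DF = 0.771511, PV = 1.774476
  t = 5.0000: CF_t = 102.300000, DF = 0.723066, PV = 73.969645
Price P = sum_t PV_t = 81.813285
Macaulay numerator sum_t t * PV_t:
  t * PV_t at t = 1.0000: 2.155576
  t * PV_t at t = 2.0000: 4.040443
  t * PV_t at t = 3.0000: 5.680098
  t * PV_t at t = 4.0000: 7.097904
  t * PV_t at t = 5.0000: 369.848227
Macaulay duration D = (sum_t t * PV_t) / P = 388.822249 / 81.813285 = 4.752556


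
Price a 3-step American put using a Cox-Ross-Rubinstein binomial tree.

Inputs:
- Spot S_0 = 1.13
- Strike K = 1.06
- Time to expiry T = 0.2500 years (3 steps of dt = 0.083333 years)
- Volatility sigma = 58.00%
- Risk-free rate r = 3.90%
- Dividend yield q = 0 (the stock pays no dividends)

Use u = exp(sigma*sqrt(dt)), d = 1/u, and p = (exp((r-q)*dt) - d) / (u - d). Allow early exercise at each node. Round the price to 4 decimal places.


dt = T/N = 0.083333
u = exp(sigma*sqrt(dt)) = 1.182264; d = 1/u = 0.845834
p = (exp((r-q)*dt) - d) / (u - d) = 0.467916
Discount per step: exp(-r*dt) = 0.996755
Stock lattice S(k, i) with i counting down-moves:
  k=0: S(0,0) = 1.1300
  k=1: S(1,0) = 1.3360; S(1,1) = 0.9558
  k=2: S(2,0) = 1.5795; S(2,1) = 1.1300; S(2,2) = 0.8084
  k=3: S(3,0) = 1.8673; S(3,1) = 1.3360; S(3,2) = 0.9558; S(3,3) = 0.6838
Terminal payoffs V(N, i) = max(K - S_T, 0):
  V(3,0) = 0.000000; V(3,1) = 0.000000; V(3,2) = 0.104207; V(3,3) = 0.376191
Backward induction: V(k, i) = exp(-r*dt) * [p * V(k+1, i) + (1-p) * V(k+1, i+1)]; then take max(V_cont, immediate exercise) for American.
  V(2,0) = exp(-r*dt) * [p*0.000000 + (1-p)*0.000000] = 0.000000; exercise = 0.000000; V(2,0) = max -> 0.000000
  V(2,1) = exp(-r*dt) * [p*0.000000 + (1-p)*0.104207] = 0.055267; exercise = 0.000000; V(2,1) = max -> 0.055267
  V(2,2) = exp(-r*dt) * [p*0.104207 + (1-p)*0.376191] = 0.248118; exercise = 0.251557; V(2,2) = max -> 0.251557
  V(1,0) = exp(-r*dt) * [p*0.000000 + (1-p)*0.055267] = 0.029311; exercise = 0.000000; V(1,0) = max -> 0.029311
  V(1,1) = exp(-r*dt) * [p*0.055267 + (1-p)*0.251557] = 0.159192; exercise = 0.104207; V(1,1) = max -> 0.159192
  V(0,0) = exp(-r*dt) * [p*0.029311 + (1-p)*0.159192] = 0.098099; exercise = 0.000000; V(0,0) = max -> 0.098099

Answer: Price = V(0,0) = 0.0981


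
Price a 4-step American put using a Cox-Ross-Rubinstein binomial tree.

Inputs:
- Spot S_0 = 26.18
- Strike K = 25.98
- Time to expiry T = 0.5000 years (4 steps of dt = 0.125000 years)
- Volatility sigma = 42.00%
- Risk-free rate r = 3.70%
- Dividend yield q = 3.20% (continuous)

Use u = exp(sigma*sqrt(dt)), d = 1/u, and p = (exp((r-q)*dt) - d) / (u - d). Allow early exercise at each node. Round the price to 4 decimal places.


dt = T/N = 0.125000
u = exp(sigma*sqrt(dt)) = 1.160084; d = 1/u = 0.862007
p = (exp((r-q)*dt) - d) / (u - d) = 0.465042
Discount per step: exp(-r*dt) = 0.995386
Stock lattice S(k, i) with i counting down-moves:
  k=0: S(0,0) = 26.1800
  k=1: S(1,0) = 30.3710; S(1,1) = 22.5673
  k=2: S(2,0) = 35.2329; S(2,1) = 26.1800; S(2,2) = 19.4532
  k=3: S(3,0) = 40.8731; S(3,1) = 30.3710; S(3,2) = 22.5673; S(3,3) = 16.7688
  k=4: S(4,0) = 47.4163; S(4,1) = 35.2329; S(4,2) = 26.1800; S(4,3) = 19.4532; S(4,4) = 14.4548
Terminal payoffs V(N, i) = max(K - S_T, 0):
  V(4,0) = 0.000000; V(4,1) = 0.000000; V(4,2) = 0.000000; V(4,3) = 6.526813; V(4,4) = 11.525207
Backward induction: V(k, i) = exp(-r*dt) * [p * V(k+1, i) + (1-p) * V(k+1, i+1)]; then take max(V_cont, immediate exercise) for American.
  V(3,0) = exp(-r*dt) * [p*0.000000 + (1-p)*0.000000] = 0.000000; exercise = 0.000000; V(3,0) = max -> 0.000000
  V(3,1) = exp(-r*dt) * [p*0.000000 + (1-p)*0.000000] = 0.000000; exercise = 0.000000; V(3,1) = max -> 0.000000
  V(3,2) = exp(-r*dt) * [p*0.000000 + (1-p)*6.526813] = 3.475457; exercise = 3.412669; V(3,2) = max -> 3.475457
  V(3,3) = exp(-r*dt) * [p*6.526813 + (1-p)*11.525207] = 9.158287; exercise = 9.211226; V(3,3) = max -> 9.211226
  V(2,0) = exp(-r*dt) * [p*0.000000 + (1-p)*0.000000] = 0.000000; exercise = 0.000000; V(2,0) = max -> 0.000000
  V(2,1) = exp(-r*dt) * [p*0.000000 + (1-p)*3.475457] = 1.850643; exercise = 0.000000; V(2,1) = max -> 1.850643
  V(2,2) = exp(-r*dt) * [p*3.475457 + (1-p)*9.211226] = 6.513655; exercise = 6.526813; V(2,2) = max -> 6.526813
  V(1,0) = exp(-r*dt) * [p*0.000000 + (1-p)*1.850643] = 0.985447; exercise = 0.000000; V(1,0) = max -> 0.985447
  V(1,1) = exp(-r*dt) * [p*1.850643 + (1-p)*6.526813] = 4.332113; exercise = 3.412669; V(1,1) = max -> 4.332113
  V(0,0) = exp(-r*dt) * [p*0.985447 + (1-p)*4.332113] = 2.762964; exercise = 0.000000; V(0,0) = max -> 2.762964

Answer: Price = V(0,0) = 2.7630


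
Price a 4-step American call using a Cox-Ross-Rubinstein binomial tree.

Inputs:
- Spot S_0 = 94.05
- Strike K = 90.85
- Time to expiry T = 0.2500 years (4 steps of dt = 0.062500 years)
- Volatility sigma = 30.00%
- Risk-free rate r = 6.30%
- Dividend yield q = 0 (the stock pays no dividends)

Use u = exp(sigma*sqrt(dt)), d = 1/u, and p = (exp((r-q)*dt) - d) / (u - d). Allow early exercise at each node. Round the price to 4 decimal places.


dt = T/N = 0.062500
u = exp(sigma*sqrt(dt)) = 1.077884; d = 1/u = 0.927743
p = (exp((r-q)*dt) - d) / (u - d) = 0.507536
Discount per step: exp(-r*dt) = 0.996070
Stock lattice S(k, i) with i counting down-moves:
  k=0: S(0,0) = 94.0500
  k=1: S(1,0) = 101.3750; S(1,1) = 87.2543
  k=2: S(2,0) = 109.2705; S(2,1) = 94.0500; S(2,2) = 80.9496
  k=3: S(3,0) = 117.7810; S(3,1) = 101.3750; S(3,2) = 87.2543; S(3,3) = 75.1005
  k=4: S(4,0) = 126.9542; S(4,1) = 109.2705; S(4,2) = 94.0500; S(4,3) = 80.9496; S(4,4) = 69.6740
Terminal payoffs V(N, i) = max(S_T - K, 0):
  V(4,0) = 36.104221; V(4,1) = 18.420511; V(4,2) = 3.200000; V(4,3) = 0.000000; V(4,4) = 0.000000
Backward induction: V(k, i) = exp(-r*dt) * [p * V(k+1, i) + (1-p) * V(k+1, i+1)]; then take max(V_cont, immediate exercise) for American.
  V(3,0) = exp(-r*dt) * [p*36.104221 + (1-p)*18.420511] = 27.287970; exercise = 26.930951; V(3,0) = max -> 27.287970
  V(3,1) = exp(-r*dt) * [p*18.420511 + (1-p)*3.200000] = 10.882023; exercise = 10.525004; V(3,1) = max -> 10.882023
  V(3,2) = exp(-r*dt) * [p*3.200000 + (1-p)*0.000000] = 1.617732; exercise = 0.000000; V(3,2) = max -> 1.617732
  V(3,3) = exp(-r*dt) * [p*0.000000 + (1-p)*0.000000] = 0.000000; exercise = 0.000000; V(3,3) = max -> 0.000000
  V(2,0) = exp(-r*dt) * [p*27.287970 + (1-p)*10.882023] = 19.133145; exercise = 18.420511; V(2,0) = max -> 19.133145
  V(2,1) = exp(-r*dt) * [p*10.882023 + (1-p)*1.617732] = 6.294858; exercise = 3.200000; V(2,1) = max -> 6.294858
  V(2,2) = exp(-r*dt) * [p*1.617732 + (1-p)*0.000000] = 0.817831; exercise = 0.000000; V(2,2) = max -> 0.817831
  V(1,0) = exp(-r*dt) * [p*19.133145 + (1-p)*6.294858] = 12.760406; exercise = 10.525004; V(1,0) = max -> 12.760406
  V(1,1) = exp(-r*dt) * [p*6.294858 + (1-p)*0.817831] = 3.583481; exercise = 0.000000; V(1,1) = max -> 3.583481
  V(0,0) = exp(-r*dt) * [p*12.760406 + (1-p)*3.583481] = 8.208714; exercise = 3.200000; V(0,0) = max -> 8.208714

Answer: Price = V(0,0) = 8.2087


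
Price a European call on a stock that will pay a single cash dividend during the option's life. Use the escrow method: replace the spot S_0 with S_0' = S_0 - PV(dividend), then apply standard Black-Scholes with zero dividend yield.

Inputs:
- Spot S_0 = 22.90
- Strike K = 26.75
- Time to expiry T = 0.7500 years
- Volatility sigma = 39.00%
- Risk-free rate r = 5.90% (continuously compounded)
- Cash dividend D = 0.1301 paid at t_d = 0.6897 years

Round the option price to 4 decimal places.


PV(D) = D * exp(-r * t_d) = 0.1301 * 0.96012451 = 0.12491220
S_0' = S_0 - PV(D) = 22.9000 - 0.12491220 = 22.77508780
d1 = (ln(S_0'/K) + (r + sigma^2/2)*T) / (sigma*sqrt(T)) = -0.17640175
d2 = d1 - sigma*sqrt(T) = -0.51415166
exp(-rT) = 0.95671475
N(d1) = 0.42998916; N(d2) = 0.30357298
C = S_0' * N(d1) - K * exp(-rT) * N(d2) = 22.77508780 * 0.42998916 - 26.7500 * 0.95671475 * 0.30357298 = 2.0240

Answer: Price = 2.0240


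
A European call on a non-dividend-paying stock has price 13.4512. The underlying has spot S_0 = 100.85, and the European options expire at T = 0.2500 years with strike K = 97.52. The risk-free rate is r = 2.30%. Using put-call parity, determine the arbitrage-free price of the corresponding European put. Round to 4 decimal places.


Put-call parity: C - P = S_0 * exp(-qT) - K * exp(-rT).
S_0 * exp(-qT) = 100.8500 * 1.00000000 = 100.85000000
K * exp(-rT) = 97.5200 * 0.99426650 = 96.96086904
P = C - S*exp(-qT) + K*exp(-rT)
P = 13.4512 - 100.85000000 + 96.96086904 = 9.5621

Answer: Put price = 9.5621


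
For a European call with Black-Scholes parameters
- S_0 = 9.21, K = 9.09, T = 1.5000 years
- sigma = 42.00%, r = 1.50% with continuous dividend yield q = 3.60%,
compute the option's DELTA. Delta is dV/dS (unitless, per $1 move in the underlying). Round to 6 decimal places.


Answer: Delta = 0.556740

Derivation:
d1 = 0.2214551446; d2 = -0.2929377014
phi(d1) = 0.3892787061; exp(-qT) = 0.9474321065; exp(-rT) = 0.9777512372
N(d1) = 0.5876309705
Delta = exp(-qT) * N(d1) = 0.9474321065 * 0.5876309705 = 0.556740


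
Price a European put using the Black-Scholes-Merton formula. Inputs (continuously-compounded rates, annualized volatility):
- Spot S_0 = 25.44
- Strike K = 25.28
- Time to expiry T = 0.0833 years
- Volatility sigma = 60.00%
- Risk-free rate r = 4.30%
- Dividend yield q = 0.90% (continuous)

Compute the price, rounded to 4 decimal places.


d1 = (ln(S/K) + (r - q + 0.5*sigma^2) * T) / (sigma * sqrt(T)) = 0.13937350
d2 = d1 - sigma * sqrt(T) = -0.03379694
exp(-rT) = 0.99642451; exp(-qT) = 0.99925058
P = K * exp(-rT) * N(-d2) - S_0 * exp(-qT) * N(-d1)
N(-d1) = 0.44457751; N(-d2) = 0.51348046
P = 25.2800 * 0.99642451 * 0.51348046 - 25.4400 * 0.99925058 * 0.44457751 = 1.6328

Answer: Price = 1.6328


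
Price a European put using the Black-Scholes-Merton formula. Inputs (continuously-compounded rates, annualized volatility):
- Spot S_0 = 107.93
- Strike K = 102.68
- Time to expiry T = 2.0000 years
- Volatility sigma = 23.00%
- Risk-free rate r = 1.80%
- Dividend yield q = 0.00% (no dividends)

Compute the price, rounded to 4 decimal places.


Answer: Price = 9.3886

Derivation:
d1 = (ln(S/K) + (r - q + 0.5*sigma^2) * T) / (sigma * sqrt(T)) = 0.42661754
d2 = d1 - sigma * sqrt(T) = 0.10134842
exp(-rT) = 0.96464029; exp(-qT) = 1.00000000
P = K * exp(-rT) * N(-d2) - S_0 * exp(-qT) * N(-d1)
N(-d1) = 0.33482896; N(-d2) = 0.45963694
P = 102.6800 * 0.96464029 * 0.45963694 - 107.9300 * 1.00000000 * 0.33482896 = 9.3886


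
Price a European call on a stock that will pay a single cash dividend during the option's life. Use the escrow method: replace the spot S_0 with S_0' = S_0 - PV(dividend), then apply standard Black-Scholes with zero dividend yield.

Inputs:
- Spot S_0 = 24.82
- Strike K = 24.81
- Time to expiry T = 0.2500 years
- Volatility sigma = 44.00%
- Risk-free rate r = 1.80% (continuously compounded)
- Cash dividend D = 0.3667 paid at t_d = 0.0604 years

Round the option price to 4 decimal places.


PV(D) = D * exp(-r * t_d) = 0.3667 * 0.99891339 = 0.36630154
S_0' = S_0 - PV(D) = 24.8200 - 0.36630154 = 24.45369846
d1 = (ln(S_0'/K) + (r + sigma^2/2)*T) / (sigma*sqrt(T)) = 0.06470306
d2 = d1 - sigma*sqrt(T) = -0.15529694
exp(-rT) = 0.99551011
N(d1) = 0.52579479; N(d2) = 0.43829361
C = S_0' * N(d1) - K * exp(-rT) * N(d2) = 24.45369846 * 0.52579479 - 24.8100 * 0.99551011 * 0.43829361 = 2.0324

Answer: Price = 2.0324


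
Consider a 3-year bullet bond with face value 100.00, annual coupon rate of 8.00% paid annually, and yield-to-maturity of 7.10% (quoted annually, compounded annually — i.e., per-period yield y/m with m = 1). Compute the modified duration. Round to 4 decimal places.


Answer: Modified duration = 2.6012

Derivation:
Coupon per period c = face * coupon_rate / m = 8.000000
Periods per year m = 1; per-period yield y/m = 0.071000
Number of cashflows N = 3
Cashflows (t years, CF_t, discount factor 1/(1+y/m)^(m*t), PV):
  t = 1.0000: CF_t = 8.000000, DF = 0.933707, PV = 7.469655
  t = 2.0000: CF_t = 8.000000, DF = 0.871808, PV = 6.974467
  t = 3.0000: CF_t = 108.000000, DF = 0.814013, PV = 87.913454
Price P = sum_t PV_t = 102.357576
First compute Macaulay numerator sum_t t * PV_t:
  t * PV_t at t = 1.0000: 7.469655
  t * PV_t at t = 2.0000: 13.948935
  t * PV_t at t = 3.0000: 263.740362
Macaulay duration D = 285.158951 / 102.357576 = 2.785910
Modified duration = D / (1 + y/m) = 2.785910 / (1 + 0.071000) = 2.601223


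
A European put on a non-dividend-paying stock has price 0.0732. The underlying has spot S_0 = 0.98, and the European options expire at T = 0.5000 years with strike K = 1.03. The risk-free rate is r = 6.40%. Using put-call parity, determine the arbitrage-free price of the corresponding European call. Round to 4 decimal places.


Put-call parity: C - P = S_0 * exp(-qT) - K * exp(-rT).
S_0 * exp(-qT) = 0.9800 * 1.00000000 = 0.98000000
K * exp(-rT) = 1.0300 * 0.96850658 = 0.99756178
C = P + S*exp(-qT) - K*exp(-rT)
C = 0.0732 + 0.98000000 - 0.99756178 = 0.0556

Answer: Call price = 0.0556


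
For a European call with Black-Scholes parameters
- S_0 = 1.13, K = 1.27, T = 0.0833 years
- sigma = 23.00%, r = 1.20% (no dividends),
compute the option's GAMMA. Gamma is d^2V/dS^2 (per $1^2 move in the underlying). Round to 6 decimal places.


d1 = -1.7112527759; d2 = -1.7776347764
phi(d1) = 0.0922612027; exp(-qT) = 1.0000000000; exp(-rT) = 0.9990008994
Gamma = exp(-qT) * phi(d1) / (S * sigma * sqrt(T)) = 1.0000000000 * 0.0922612027 / (1.1300 * 0.2300 * 0.2886173938) = 1.229958

Answer: Gamma = 1.229958
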